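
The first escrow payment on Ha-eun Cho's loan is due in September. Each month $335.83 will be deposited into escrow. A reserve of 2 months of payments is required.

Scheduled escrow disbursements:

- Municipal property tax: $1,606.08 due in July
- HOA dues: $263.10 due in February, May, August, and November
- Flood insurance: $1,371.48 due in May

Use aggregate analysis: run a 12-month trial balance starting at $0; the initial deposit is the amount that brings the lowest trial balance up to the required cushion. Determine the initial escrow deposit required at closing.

$744.39

Cushion = 2 × $335.83 = $671.66
Trial balance (start $0, +$335.83 each month, − disbursements):
  Sep: +$335.83 → $335.83
  Oct: +$335.83 → $671.66
  Nov: +$335.83 − $263.10 → $744.39
  Dec: +$335.83 → $1,080.22
  Jan: +$335.83 → $1,416.05
  Feb: +$335.83 − $263.10 → $1,488.78
  Mar: +$335.83 → $1,824.61
  Apr: +$335.83 → $2,160.44
  May: +$335.83 − $1,634.58 → $861.69
  Jun: +$335.83 → $1,197.52
  Jul: +$335.83 − $1,606.08 → -$72.73
  Aug: +$335.83 − $263.10 → $0.00
Lowest trial balance = -$72.73 (Jul)
Initial deposit = cushion − low point = $671.66 − (-$72.73) = $744.39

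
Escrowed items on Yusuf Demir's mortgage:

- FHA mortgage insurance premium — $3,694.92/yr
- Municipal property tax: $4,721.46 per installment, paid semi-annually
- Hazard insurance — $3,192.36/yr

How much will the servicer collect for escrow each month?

FHA mortgage insurance premium — $3,694.92 per year
Municipal property tax — $4,721.46 × 2 = $9,442.92 per year
Hazard insurance — $3,192.36 per year
Total per year = $3,694.92 + $9,442.92 + $3,192.36 = $16,330.20
Monthly = $16,330.20 / 12 = $1,360.85

$1,360.85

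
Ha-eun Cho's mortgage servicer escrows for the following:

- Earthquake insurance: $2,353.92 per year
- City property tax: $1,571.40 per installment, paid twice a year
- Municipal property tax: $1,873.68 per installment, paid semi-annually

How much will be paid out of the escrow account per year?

$9,244.08

Earthquake insurance = $2,353.92
City property tax = $1,571.40 × 2 = $3,142.80
Municipal property tax = $1,873.68 × 2 = $3,747.36
Total per year = $9,244.08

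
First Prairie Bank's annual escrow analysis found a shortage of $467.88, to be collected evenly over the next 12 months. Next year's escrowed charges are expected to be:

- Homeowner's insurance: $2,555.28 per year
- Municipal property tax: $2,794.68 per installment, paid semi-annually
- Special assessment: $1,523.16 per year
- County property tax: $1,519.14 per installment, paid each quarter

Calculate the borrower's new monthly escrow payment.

Homeowner's insurance = $2,555.28
Municipal property tax = $2,794.68 × 2 = $5,589.36
Special assessment = $1,523.16
County property tax = $1,519.14 × 4 = $6,076.56
Annual escrow total = $2,555.28 + $5,589.36 + $1,523.16 + $6,076.56 = $15,744.36
Per month = $15,744.36 / 12 = $1,312.03
Monthly shortage recovery: $467.88 / 12 = $38.99
Adjusted monthly = $1,312.03 + $38.99 = $1,351.02

$1,351.02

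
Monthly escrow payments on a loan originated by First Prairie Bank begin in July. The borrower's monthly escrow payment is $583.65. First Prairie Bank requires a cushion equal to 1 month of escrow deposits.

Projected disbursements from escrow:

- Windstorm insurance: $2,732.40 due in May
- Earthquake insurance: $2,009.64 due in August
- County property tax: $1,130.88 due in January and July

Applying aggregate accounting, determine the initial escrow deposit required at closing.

Cushion = 1 × $583.65 = $583.65
Trial balance (start $0, +$583.65 each month, − disbursements):
  Jul: +$583.65 − $1,130.88 → -$547.23
  Aug: +$583.65 − $2,009.64 → -$1,973.22
  Sep: +$583.65 → -$1,389.57
  Oct: +$583.65 → -$805.92
  Nov: +$583.65 → -$222.27
  Dec: +$583.65 → $361.38
  Jan: +$583.65 − $1,130.88 → -$185.85
  Feb: +$583.65 → $397.80
  Mar: +$583.65 → $981.45
  Apr: +$583.65 → $1,565.10
  May: +$583.65 − $2,732.40 → -$583.65
  Jun: +$583.65 → $0.00
Lowest trial balance = -$1,973.22 (Aug)
Initial deposit = cushion − low point = $583.65 − (-$1,973.22) = $2,556.87

$2,556.87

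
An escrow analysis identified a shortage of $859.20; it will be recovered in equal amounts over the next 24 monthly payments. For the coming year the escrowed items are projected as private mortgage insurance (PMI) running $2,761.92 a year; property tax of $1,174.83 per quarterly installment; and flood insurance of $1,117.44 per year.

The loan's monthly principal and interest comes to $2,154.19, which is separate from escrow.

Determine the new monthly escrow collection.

$750.69

Private mortgage insurance (PMI) — $2,761.92/yr
Property tax — $1,174.83 × 4 = $4,699.32/yr
Flood insurance — $1,117.44/yr
Total per year = $8,578.68
Per month = $8,578.68 ÷ 12 = $714.89
Shortage per month = $859.20 ÷ 24 = $35.80
Adjusted monthly = $714.89 + $35.80 = $750.69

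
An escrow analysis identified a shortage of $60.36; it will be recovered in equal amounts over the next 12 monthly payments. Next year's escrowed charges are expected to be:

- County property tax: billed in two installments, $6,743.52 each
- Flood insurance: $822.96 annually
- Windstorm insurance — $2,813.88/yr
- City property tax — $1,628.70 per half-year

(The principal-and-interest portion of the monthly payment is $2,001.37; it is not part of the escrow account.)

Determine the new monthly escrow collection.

County property tax — $6,743.52 × 2 = $13,487.04 per year
Flood insurance — $822.96 per year
Windstorm insurance — $2,813.88 per year
City property tax — $1,628.70 × 2 = $3,257.40 per year
Yearly total = $13,487.04 + $822.96 + $2,813.88 + $3,257.40 = $20,381.28
Base monthly escrow = $20,381.28 ÷ 12 = $1,698.44
Shortage spread = $60.36 ÷ 12 = $5.03/mo
Adjusted monthly = $1,698.44 + $5.03 = $1,703.47

$1,703.47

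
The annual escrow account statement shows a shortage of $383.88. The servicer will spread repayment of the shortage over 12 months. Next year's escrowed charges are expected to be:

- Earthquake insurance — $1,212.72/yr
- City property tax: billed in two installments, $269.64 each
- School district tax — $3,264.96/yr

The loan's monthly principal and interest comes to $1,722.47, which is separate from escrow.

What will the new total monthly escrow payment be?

Earthquake insurance — $1,212.72/yr
City property tax — $269.64 × 2 = $539.28/yr
School district tax — $3,264.96/yr
Yearly total = $1,212.72 + $539.28 + $3,264.96 = $5,016.96
Monthly escrow = $5,016.96 ÷ 12 = $418.08
Shortage per month = $383.88 / 12 = $31.99
New monthly escrow = $418.08 + $31.99 = $450.07

$450.07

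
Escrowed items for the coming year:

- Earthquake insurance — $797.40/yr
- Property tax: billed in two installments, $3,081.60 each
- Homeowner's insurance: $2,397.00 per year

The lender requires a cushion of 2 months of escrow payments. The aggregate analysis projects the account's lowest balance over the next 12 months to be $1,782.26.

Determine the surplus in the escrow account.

$222.66

Earthquake insurance — $797.40 per year
Property tax — $3,081.60 × 2 = $6,163.20 per year
Homeowner's insurance — $2,397.00 per year
Combined annual = $797.40 + $6,163.20 + $2,397.00 = $9,357.60
Monthly = $9,357.60 / 12 = $779.80
Required cushion = 2 × $779.80 = $1,559.60
Surplus = $1,782.26 − $1,559.60 = $222.66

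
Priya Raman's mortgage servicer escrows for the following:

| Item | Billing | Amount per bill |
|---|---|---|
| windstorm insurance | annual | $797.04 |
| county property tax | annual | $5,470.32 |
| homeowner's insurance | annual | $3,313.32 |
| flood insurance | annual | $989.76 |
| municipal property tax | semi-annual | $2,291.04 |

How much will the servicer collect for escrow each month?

Windstorm insurance = $797.04
County property tax = $5,470.32
Homeowner's insurance = $3,313.32
Flood insurance = $989.76
Municipal property tax = $2,291.04 × 2 = $4,582.08
Annual escrow total = $15,152.52
Per month = $15,152.52 / 12 = $1,262.71

$1,262.71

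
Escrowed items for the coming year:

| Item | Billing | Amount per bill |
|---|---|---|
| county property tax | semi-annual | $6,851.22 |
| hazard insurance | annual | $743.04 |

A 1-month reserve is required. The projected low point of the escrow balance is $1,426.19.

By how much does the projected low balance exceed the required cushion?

$222.40

County property tax: $6,851.22 × 2 = $13,702.44 annually
Hazard insurance: $743.04 annually
Annual escrow total = $13,702.44 + $743.04 = $14,445.48
Base monthly escrow = $14,445.48 / 12 = $1,203.79
Cushion = 1 × $1,203.79 = $1,203.79
Excess over cushion: $1,426.19 − $1,203.79 = $222.40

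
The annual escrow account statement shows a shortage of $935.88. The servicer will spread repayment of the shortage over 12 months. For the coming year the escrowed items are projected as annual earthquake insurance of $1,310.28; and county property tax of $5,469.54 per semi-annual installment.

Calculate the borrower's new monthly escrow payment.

$1,098.77

Earthquake insurance: $1,310.28/yr
County property tax: $5,469.54 × 2 = $10,939.08/yr
Yearly total = $1,310.28 + $10,939.08 = $12,249.36
Monthly escrow = $12,249.36 / 12 = $1,020.78
Shortage spread = $935.88 ÷ 12 = $77.99/mo
Adjusted monthly = $1,020.78 + $77.99 = $1,098.77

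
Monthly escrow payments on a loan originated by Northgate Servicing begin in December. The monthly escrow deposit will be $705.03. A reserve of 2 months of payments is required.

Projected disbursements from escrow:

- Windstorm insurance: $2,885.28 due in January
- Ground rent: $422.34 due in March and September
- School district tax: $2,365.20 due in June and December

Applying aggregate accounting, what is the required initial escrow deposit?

Cushion = 2 × $705.03 = $1,410.06
Trial balance (start $0, +$705.03 each month, − disbursements):
  Dec: +$705.03 − $2,365.20 → -$1,660.17
  Jan: +$705.03 − $2,885.28 → -$3,840.42
  Feb: +$705.03 → -$3,135.39
  Mar: +$705.03 − $422.34 → -$2,852.70
  Apr: +$705.03 → -$2,147.67
  May: +$705.03 → -$1,442.64
  Jun: +$705.03 − $2,365.20 → -$3,102.81
  Jul: +$705.03 → -$2,397.78
  Aug: +$705.03 → -$1,692.75
  Sep: +$705.03 − $422.34 → -$1,410.06
  Oct: +$705.03 → -$705.03
  Nov: +$705.03 → $0.00
Lowest trial balance = -$3,840.42 (Jan)
Initial deposit = cushion − low point = $1,410.06 − (-$3,840.42) = $5,250.48

$5,250.48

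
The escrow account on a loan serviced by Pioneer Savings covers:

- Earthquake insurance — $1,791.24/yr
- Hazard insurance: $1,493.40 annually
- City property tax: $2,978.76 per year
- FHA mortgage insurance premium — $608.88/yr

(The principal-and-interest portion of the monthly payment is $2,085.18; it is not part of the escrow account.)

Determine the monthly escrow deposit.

Earthquake insurance = $1,791.24
Hazard insurance = $1,493.40
City property tax = $2,978.76
FHA mortgage insurance premium = $608.88
Annual escrow total = $6,872.28
Monthly = $6,872.28 ÷ 12 = $572.69

$572.69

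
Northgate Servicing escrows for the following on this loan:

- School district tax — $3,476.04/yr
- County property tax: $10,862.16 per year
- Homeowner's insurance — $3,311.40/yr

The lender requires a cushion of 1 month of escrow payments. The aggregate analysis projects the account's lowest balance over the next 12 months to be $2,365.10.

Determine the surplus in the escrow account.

$894.30

School district tax — $3,476.04
County property tax — $10,862.16
Homeowner's insurance — $3,311.40
Annual escrow total = $3,476.04 + $10,862.16 + $3,311.40 = $17,649.60
Base monthly escrow = $17,649.60 ÷ 12 = $1,470.80
Required reserve = 1 × $1,470.80 = $1,470.80
Excess over cushion: $2,365.10 − $1,470.80 = $894.30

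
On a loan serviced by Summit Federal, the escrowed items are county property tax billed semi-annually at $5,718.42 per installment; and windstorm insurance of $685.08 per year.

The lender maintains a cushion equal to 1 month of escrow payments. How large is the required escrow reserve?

$1,010.16

County property tax: $5,718.42 × 2 = $11,436.84 per year
Windstorm insurance: $685.08 per year
Yearly total = $11,436.84 + $685.08 = $12,121.92
Monthly escrow = $12,121.92 ÷ 12 = $1,010.16
Required cushion = 1 × $1,010.16 = $1,010.16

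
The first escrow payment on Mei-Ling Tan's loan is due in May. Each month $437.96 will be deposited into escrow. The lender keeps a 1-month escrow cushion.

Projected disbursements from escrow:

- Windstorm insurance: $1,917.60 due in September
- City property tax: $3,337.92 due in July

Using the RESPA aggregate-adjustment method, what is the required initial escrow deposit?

$3,503.68

Cushion = 1 × $437.96 = $437.96
Trial balance (start $0, +$437.96 each month, − disbursements):
  May: +$437.96 → $437.96
  Jun: +$437.96 → $875.92
  Jul: +$437.96 − $3,337.92 → -$2,024.04
  Aug: +$437.96 → -$1,586.08
  Sep: +$437.96 − $1,917.60 → -$3,065.72
  Oct: +$437.96 → -$2,627.76
  Nov: +$437.96 → -$2,189.80
  Dec: +$437.96 → -$1,751.84
  Jan: +$437.96 → -$1,313.88
  Feb: +$437.96 → -$875.92
  Mar: +$437.96 → -$437.96
  Apr: +$437.96 → $0.00
Lowest trial balance = -$3,065.72 (Sep)
Initial deposit = cushion − low point = $437.96 − (-$3,065.72) = $3,503.68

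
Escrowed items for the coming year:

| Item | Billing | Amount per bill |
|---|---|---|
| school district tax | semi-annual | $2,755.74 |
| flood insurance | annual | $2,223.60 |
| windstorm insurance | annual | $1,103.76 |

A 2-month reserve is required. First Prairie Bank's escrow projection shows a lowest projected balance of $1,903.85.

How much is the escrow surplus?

School district tax: $2,755.74 × 2 = $5,511.48/yr
Flood insurance: $2,223.60/yr
Windstorm insurance: $1,103.76/yr
Yearly total = $8,838.84
Monthly escrow = $8,838.84 / 12 = $736.57
Required cushion = 2 × $736.57 = $1,473.14
Excess over cushion: $1,903.85 − $1,473.14 = $430.71

$430.71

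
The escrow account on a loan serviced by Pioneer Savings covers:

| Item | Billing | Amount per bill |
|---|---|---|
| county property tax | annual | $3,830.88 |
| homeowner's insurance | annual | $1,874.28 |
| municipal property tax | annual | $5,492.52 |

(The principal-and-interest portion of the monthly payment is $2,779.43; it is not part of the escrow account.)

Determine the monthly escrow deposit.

$933.14

County property tax = $3,830.88 per year
Homeowner's insurance = $1,874.28 per year
Municipal property tax = $5,492.52 per year
Total per year = $3,830.88 + $1,874.28 + $5,492.52 = $11,197.68
Monthly escrow = $11,197.68 / 12 = $933.14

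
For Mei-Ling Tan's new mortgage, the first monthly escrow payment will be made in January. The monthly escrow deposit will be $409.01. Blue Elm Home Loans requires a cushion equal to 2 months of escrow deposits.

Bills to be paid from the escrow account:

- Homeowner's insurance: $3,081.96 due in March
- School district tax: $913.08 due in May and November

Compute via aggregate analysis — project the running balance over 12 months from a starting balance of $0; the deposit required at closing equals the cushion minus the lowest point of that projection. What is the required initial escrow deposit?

Cushion = 2 × $409.01 = $818.02
Trial balance (start $0, +$409.01 each month, − disbursements):
  Jan: +$409.01 → $409.01
  Feb: +$409.01 → $818.02
  Mar: +$409.01 − $3,081.96 → -$1,854.93
  Apr: +$409.01 → -$1,445.92
  May: +$409.01 − $913.08 → -$1,949.99
  Jun: +$409.01 → -$1,540.98
  Jul: +$409.01 → -$1,131.97
  Aug: +$409.01 → -$722.96
  Sep: +$409.01 → -$313.95
  Oct: +$409.01 → $95.06
  Nov: +$409.01 − $913.08 → -$409.01
  Dec: +$409.01 → $0.00
Lowest trial balance = -$1,949.99 (May)
Initial deposit = cushion − low point = $818.02 − (-$1,949.99) = $2,768.01

$2,768.01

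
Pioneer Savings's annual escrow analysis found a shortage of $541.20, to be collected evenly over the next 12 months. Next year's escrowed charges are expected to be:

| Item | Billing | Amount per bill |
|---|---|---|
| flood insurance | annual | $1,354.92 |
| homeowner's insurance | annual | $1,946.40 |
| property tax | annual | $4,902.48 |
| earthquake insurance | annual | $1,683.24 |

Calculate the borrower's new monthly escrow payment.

Flood insurance = $1,354.92 annually
Homeowner's insurance = $1,946.40 annually
Property tax = $4,902.48 annually
Earthquake insurance = $1,683.24 annually
Total per year = $9,887.04
Per month = $9,887.04 / 12 = $823.92
Shortage spread = $541.20 ÷ 12 = $45.10/mo
New monthly escrow = $823.92 + $45.10 = $869.02

$869.02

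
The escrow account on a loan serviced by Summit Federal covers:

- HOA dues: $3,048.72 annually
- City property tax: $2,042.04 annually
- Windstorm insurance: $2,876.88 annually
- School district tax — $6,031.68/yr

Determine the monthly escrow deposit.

HOA dues = $3,048.72
City property tax = $2,042.04
Windstorm insurance = $2,876.88
School district tax = $6,031.68
Combined annual = $3,048.72 + $2,042.04 + $2,876.88 + $6,031.68 = $13,999.32
Per month = $13,999.32 / 12 = $1,166.61

$1,166.61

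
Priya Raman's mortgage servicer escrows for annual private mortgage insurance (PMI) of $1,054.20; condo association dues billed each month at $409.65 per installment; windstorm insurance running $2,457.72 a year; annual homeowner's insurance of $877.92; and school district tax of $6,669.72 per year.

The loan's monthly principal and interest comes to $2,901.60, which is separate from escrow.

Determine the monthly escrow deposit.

Private mortgage insurance (PMI): $1,054.20 annually
Condo association dues: $409.65 × 12 = $4,915.80 annually
Windstorm insurance: $2,457.72 annually
Homeowner's insurance: $877.92 annually
School district tax: $6,669.72 annually
Total annual escrow = $1,054.20 + $4,915.80 + $2,457.72 + $877.92 + $6,669.72 = $15,975.36
Monthly escrow = $15,975.36 / 12 = $1,331.28

$1,331.28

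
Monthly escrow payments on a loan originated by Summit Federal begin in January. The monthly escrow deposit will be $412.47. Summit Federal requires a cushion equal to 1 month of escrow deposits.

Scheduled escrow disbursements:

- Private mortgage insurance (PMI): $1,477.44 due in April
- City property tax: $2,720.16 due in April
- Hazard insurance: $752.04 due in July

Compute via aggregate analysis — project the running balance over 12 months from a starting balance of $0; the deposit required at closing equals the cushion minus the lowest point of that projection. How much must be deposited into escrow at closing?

Cushion = 1 × $412.47 = $412.47
Trial balance (start $0, +$412.47 each month, − disbursements):
  Jan: +$412.47 → $412.47
  Feb: +$412.47 → $824.94
  Mar: +$412.47 → $1,237.41
  Apr: +$412.47 − $4,197.60 → -$2,547.72
  May: +$412.47 → -$2,135.25
  Jun: +$412.47 → -$1,722.78
  Jul: +$412.47 − $752.04 → -$2,062.35
  Aug: +$412.47 → -$1,649.88
  Sep: +$412.47 → -$1,237.41
  Oct: +$412.47 → -$824.94
  Nov: +$412.47 → -$412.47
  Dec: +$412.47 → $0.00
Lowest trial balance = -$2,547.72 (Apr)
Initial deposit = cushion − low point = $412.47 − (-$2,547.72) = $2,960.19

$2,960.19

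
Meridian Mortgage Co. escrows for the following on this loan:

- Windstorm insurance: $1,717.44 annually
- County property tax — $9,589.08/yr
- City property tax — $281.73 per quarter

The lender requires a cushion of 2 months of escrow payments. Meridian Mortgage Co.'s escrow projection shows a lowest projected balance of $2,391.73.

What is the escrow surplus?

Windstorm insurance — $1,717.44/yr
County property tax — $9,589.08/yr
City property tax — $281.73 × 4 = $1,126.92/yr
Combined annual = $12,433.44
Monthly escrow = $12,433.44 / 12 = $1,036.12
Required reserve = 2 × $1,036.12 = $2,072.24
Surplus = $2,391.73 − $2,072.24 = $319.49

$319.49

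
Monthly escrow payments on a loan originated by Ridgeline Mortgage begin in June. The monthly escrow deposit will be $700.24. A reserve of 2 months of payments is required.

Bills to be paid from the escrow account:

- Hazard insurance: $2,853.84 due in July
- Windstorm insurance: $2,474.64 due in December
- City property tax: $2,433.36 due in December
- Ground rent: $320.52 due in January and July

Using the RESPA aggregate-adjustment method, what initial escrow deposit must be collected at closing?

Cushion = 2 × $700.24 = $1,400.48
Trial balance (start $0, +$700.24 each month, − disbursements):
  Jun: +$700.24 → $700.24
  Jul: +$700.24 − $3,174.36 → -$1,773.88
  Aug: +$700.24 → -$1,073.64
  Sep: +$700.24 → -$373.40
  Oct: +$700.24 → $326.84
  Nov: +$700.24 → $1,027.08
  Dec: +$700.24 − $4,908.00 → -$3,180.68
  Jan: +$700.24 − $320.52 → -$2,800.96
  Feb: +$700.24 → -$2,100.72
  Mar: +$700.24 → -$1,400.48
  Apr: +$700.24 → -$700.24
  May: +$700.24 → $0.00
Lowest trial balance = -$3,180.68 (Dec)
Initial deposit = cushion − low point = $1,400.48 − (-$3,180.68) = $4,581.16

$4,581.16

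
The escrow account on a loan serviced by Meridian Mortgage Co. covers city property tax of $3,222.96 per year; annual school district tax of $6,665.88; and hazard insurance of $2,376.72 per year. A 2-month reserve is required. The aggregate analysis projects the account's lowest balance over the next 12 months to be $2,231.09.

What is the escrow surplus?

$186.83

City property tax = $3,222.96 per year
School district tax = $6,665.88 per year
Hazard insurance = $2,376.72 per year
Total per year = $12,265.56
Per month = $12,265.56 ÷ 12 = $1,022.13
Required reserve = 2 × $1,022.13 = $2,044.26
Excess over cushion: $2,231.09 − $2,044.26 = $186.83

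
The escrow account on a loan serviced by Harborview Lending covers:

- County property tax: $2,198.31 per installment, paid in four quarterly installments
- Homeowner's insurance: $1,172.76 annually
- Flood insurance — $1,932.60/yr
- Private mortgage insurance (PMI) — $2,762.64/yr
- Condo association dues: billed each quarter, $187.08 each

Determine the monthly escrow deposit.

County property tax: $2,198.31 × 4 = $8,793.24 per year
Homeowner's insurance: $1,172.76 per year
Flood insurance: $1,932.60 per year
Private mortgage insurance (PMI): $2,762.64 per year
Condo association dues: $187.08 × 4 = $748.32 per year
Yearly total = $8,793.24 + $1,172.76 + $1,932.60 + $2,762.64 + $748.32 = $15,409.56
Base monthly escrow = $15,409.56 / 12 = $1,284.13

$1,284.13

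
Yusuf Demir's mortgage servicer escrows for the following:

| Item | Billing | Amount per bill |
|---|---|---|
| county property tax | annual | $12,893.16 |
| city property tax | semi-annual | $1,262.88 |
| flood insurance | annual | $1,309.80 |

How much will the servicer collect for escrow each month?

County property tax — $12,893.16/yr
City property tax — $1,262.88 × 2 = $2,525.76/yr
Flood insurance — $1,309.80/yr
Yearly total = $12,893.16 + $2,525.76 + $1,309.80 = $16,728.72
Base monthly escrow = $16,728.72 / 12 = $1,394.06

$1,394.06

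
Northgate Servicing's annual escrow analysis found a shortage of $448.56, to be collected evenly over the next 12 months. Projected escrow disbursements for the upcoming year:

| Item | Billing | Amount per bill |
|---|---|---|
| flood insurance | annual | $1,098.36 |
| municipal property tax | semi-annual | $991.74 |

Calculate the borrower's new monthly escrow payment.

$294.20

Flood insurance — $1,098.36 annually
Municipal property tax — $991.74 × 2 = $1,983.48 annually
Total annual escrow = $3,081.84
Monthly escrow = $3,081.84 ÷ 12 = $256.82
Monthly shortage recovery: $448.56 ÷ 12 = $37.38
New monthly escrow = $256.82 + $37.38 = $294.20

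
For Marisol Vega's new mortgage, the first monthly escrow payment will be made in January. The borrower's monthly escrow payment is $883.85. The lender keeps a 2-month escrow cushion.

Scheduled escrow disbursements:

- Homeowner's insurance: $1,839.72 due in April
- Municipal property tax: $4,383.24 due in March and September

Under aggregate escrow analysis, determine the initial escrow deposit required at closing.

$4,455.26

Cushion = 2 × $883.85 = $1,767.70
Trial balance (start $0, +$883.85 each month, − disbursements):
  Jan: +$883.85 → $883.85
  Feb: +$883.85 → $1,767.70
  Mar: +$883.85 − $4,383.24 → -$1,731.69
  Apr: +$883.85 − $1,839.72 → -$2,687.56
  May: +$883.85 → -$1,803.71
  Jun: +$883.85 → -$919.86
  Jul: +$883.85 → -$36.01
  Aug: +$883.85 → $847.84
  Sep: +$883.85 − $4,383.24 → -$2,651.55
  Oct: +$883.85 → -$1,767.70
  Nov: +$883.85 → -$883.85
  Dec: +$883.85 → $0.00
Lowest trial balance = -$2,687.56 (Apr)
Initial deposit = cushion − low point = $1,767.70 − (-$2,687.56) = $4,455.26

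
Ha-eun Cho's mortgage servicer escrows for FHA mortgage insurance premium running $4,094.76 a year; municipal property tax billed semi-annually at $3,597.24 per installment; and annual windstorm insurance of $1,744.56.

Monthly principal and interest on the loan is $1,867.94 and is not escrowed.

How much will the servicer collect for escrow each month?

FHA mortgage insurance premium — $4,094.76 per year
Municipal property tax — $3,597.24 × 2 = $7,194.48 per year
Windstorm insurance — $1,744.56 per year
Yearly total = $4,094.76 + $7,194.48 + $1,744.56 = $13,033.80
Monthly = $13,033.80 ÷ 12 = $1,086.15

$1,086.15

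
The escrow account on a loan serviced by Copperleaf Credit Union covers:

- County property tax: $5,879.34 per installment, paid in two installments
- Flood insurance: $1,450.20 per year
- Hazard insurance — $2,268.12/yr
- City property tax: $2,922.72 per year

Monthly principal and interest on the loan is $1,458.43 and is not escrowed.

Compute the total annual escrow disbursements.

County property tax — $5,879.34 × 2 = $11,758.68 annually
Flood insurance — $1,450.20 annually
Hazard insurance — $2,268.12 annually
City property tax — $2,922.72 annually
Combined annual = $11,758.68 + $1,450.20 + $2,268.12 + $2,922.72 = $18,399.72

$18,399.72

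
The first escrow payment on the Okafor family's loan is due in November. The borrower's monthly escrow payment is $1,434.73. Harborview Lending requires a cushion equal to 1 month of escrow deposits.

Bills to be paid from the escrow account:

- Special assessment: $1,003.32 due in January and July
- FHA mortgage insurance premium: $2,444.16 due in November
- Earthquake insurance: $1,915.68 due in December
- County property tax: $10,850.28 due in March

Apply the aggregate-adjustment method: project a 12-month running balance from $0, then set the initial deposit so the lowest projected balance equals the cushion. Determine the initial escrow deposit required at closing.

Cushion = 1 × $1,434.73 = $1,434.73
Trial balance (start $0, +$1,434.73 each month, − disbursements):
  Nov: +$1,434.73 − $2,444.16 → -$1,009.43
  Dec: +$1,434.73 − $1,915.68 → -$1,490.38
  Jan: +$1,434.73 − $1,003.32 → -$1,058.97
  Feb: +$1,434.73 → $375.76
  Mar: +$1,434.73 − $10,850.28 → -$9,039.79
  Apr: +$1,434.73 → -$7,605.06
  May: +$1,434.73 → -$6,170.33
  Jun: +$1,434.73 → -$4,735.60
  Jul: +$1,434.73 − $1,003.32 → -$4,304.19
  Aug: +$1,434.73 → -$2,869.46
  Sep: +$1,434.73 → -$1,434.73
  Oct: +$1,434.73 → $0.00
Lowest trial balance = -$9,039.79 (Mar)
Initial deposit = cushion − low point = $1,434.73 − (-$9,039.79) = $10,474.52

$10,474.52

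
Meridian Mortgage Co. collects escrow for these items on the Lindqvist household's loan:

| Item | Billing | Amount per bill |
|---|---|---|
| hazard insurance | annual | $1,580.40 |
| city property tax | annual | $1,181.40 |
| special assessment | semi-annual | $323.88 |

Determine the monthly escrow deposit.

Hazard insurance = $1,580.40 annually
City property tax = $1,181.40 annually
Special assessment = $323.88 × 2 = $647.76 annually
Annual escrow total = $3,409.56
Monthly escrow = $3,409.56 / 12 = $284.13

$284.13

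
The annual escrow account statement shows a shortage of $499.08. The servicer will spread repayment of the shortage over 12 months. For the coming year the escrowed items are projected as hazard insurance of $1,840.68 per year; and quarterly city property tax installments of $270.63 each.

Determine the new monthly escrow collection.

$285.19

Hazard insurance: $1,840.68
City property tax: $270.63 × 4 = $1,082.52
Yearly total = $1,840.68 + $1,082.52 = $2,923.20
Per month = $2,923.20 / 12 = $243.60
Shortage per month = $499.08 ÷ 12 = $41.59
New monthly escrow = $243.60 + $41.59 = $285.19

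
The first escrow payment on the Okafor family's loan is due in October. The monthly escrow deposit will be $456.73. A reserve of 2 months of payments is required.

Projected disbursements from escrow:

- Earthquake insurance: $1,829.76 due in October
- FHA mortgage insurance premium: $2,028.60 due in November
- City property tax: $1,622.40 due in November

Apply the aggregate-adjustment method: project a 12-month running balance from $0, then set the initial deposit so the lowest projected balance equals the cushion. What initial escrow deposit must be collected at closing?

Cushion = 2 × $456.73 = $913.46
Trial balance (start $0, +$456.73 each month, − disbursements):
  Oct: +$456.73 − $1,829.76 → -$1,373.03
  Nov: +$456.73 − $3,651.00 → -$4,567.30
  Dec: +$456.73 → -$4,110.57
  Jan: +$456.73 → -$3,653.84
  Feb: +$456.73 → -$3,197.11
  Mar: +$456.73 → -$2,740.38
  Apr: +$456.73 → -$2,283.65
  May: +$456.73 → -$1,826.92
  Jun: +$456.73 → -$1,370.19
  Jul: +$456.73 → -$913.46
  Aug: +$456.73 → -$456.73
  Sep: +$456.73 → $0.00
Lowest trial balance = -$4,567.30 (Nov)
Initial deposit = cushion − low point = $913.46 − (-$4,567.30) = $5,480.76

$5,480.76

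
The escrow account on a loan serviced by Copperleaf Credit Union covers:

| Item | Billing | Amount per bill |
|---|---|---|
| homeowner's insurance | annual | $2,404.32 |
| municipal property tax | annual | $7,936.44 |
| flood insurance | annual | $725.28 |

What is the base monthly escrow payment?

$922.17

Homeowner's insurance: $2,404.32 per year
Municipal property tax: $7,936.44 per year
Flood insurance: $725.28 per year
Annual escrow total = $2,404.32 + $7,936.44 + $725.28 = $11,066.04
Per month = $11,066.04 ÷ 12 = $922.17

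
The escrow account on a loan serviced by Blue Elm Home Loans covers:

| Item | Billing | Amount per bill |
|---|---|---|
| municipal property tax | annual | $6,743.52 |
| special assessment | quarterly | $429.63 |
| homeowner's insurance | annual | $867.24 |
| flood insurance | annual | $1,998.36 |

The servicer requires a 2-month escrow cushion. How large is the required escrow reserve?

$1,887.94

Municipal property tax = $6,743.52
Special assessment = $429.63 × 4 = $1,718.52
Homeowner's insurance = $867.24
Flood insurance = $1,998.36
Total annual escrow = $11,327.64
Monthly = $11,327.64 / 12 = $943.97
Reserve = 2 × $943.97 = $1,887.94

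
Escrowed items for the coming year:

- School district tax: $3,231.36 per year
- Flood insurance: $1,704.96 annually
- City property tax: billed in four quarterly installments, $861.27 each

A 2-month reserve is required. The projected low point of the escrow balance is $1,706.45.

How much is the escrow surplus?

School district tax — $3,231.36/yr
Flood insurance — $1,704.96/yr
City property tax — $861.27 × 4 = $3,445.08/yr
Total annual escrow = $8,381.40
Monthly = $8,381.40 ÷ 12 = $698.45
Required cushion = 2 × $698.45 = $1,396.90
Surplus = $1,706.45 − $1,396.90 = $309.55

$309.55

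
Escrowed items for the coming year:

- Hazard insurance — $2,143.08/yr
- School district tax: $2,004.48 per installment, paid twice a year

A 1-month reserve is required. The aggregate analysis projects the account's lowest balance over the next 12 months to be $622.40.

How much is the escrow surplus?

Hazard insurance = $2,143.08 per year
School district tax = $2,004.48 × 2 = $4,008.96 per year
Combined annual = $2,143.08 + $4,008.96 = $6,152.04
Per month = $6,152.04 ÷ 12 = $512.67
Cushion = 1 × $512.67 = $512.67
Excess over cushion: $622.40 − $512.67 = $109.73

$109.73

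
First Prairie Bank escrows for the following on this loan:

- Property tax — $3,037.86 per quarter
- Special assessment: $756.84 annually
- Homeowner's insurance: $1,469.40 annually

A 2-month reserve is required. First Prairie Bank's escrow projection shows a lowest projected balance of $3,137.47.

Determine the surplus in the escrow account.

$741.19

Property tax: $3,037.86 × 4 = $12,151.44 annually
Special assessment: $756.84 annually
Homeowner's insurance: $1,469.40 annually
Annual escrow total = $12,151.44 + $756.84 + $1,469.40 = $14,377.68
Monthly escrow = $14,377.68 ÷ 12 = $1,198.14
Required cushion = 2 × $1,198.14 = $2,396.28
Surplus = $3,137.47 − $2,396.28 = $741.19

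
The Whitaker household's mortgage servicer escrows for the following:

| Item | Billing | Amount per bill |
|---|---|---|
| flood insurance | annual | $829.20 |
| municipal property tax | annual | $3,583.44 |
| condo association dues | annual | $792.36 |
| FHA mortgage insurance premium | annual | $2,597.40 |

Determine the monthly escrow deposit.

Flood insurance — $829.20 per year
Municipal property tax — $3,583.44 per year
Condo association dues — $792.36 per year
FHA mortgage insurance premium — $2,597.40 per year
Annual escrow total = $7,802.40
Monthly escrow = $7,802.40 ÷ 12 = $650.20

$650.20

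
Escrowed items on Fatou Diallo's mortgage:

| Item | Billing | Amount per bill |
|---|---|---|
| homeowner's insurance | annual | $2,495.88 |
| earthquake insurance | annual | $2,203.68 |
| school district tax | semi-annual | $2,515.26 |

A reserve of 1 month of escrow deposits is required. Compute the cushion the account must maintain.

$810.84

Homeowner's insurance = $2,495.88 per year
Earthquake insurance = $2,203.68 per year
School district tax = $2,515.26 × 2 = $5,030.52 per year
Annual escrow total = $9,730.08
Base monthly escrow = $9,730.08 / 12 = $810.84
Cushion = 1 × $810.84 = $810.84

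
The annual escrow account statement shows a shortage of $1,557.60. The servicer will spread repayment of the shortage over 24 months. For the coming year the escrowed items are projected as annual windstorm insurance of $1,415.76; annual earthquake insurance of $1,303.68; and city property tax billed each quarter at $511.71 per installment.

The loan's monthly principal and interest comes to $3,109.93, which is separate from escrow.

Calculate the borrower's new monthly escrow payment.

$462.09

Windstorm insurance — $1,415.76
Earthquake insurance — $1,303.68
City property tax — $511.71 × 4 = $2,046.84
Total annual escrow = $4,766.28
Base monthly escrow = $4,766.28 / 12 = $397.19
Monthly shortage recovery: $1,557.60 / 24 = $64.90
New monthly escrow = $397.19 + $64.90 = $462.09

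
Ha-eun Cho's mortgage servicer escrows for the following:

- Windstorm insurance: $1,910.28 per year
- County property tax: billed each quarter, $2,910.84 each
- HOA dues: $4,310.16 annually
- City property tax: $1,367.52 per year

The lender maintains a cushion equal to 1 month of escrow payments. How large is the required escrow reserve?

$1,602.61

Windstorm insurance — $1,910.28 per year
County property tax — $2,910.84 × 4 = $11,643.36 per year
HOA dues — $4,310.16 per year
City property tax — $1,367.52 per year
Total annual escrow = $19,231.32
Base monthly escrow = $19,231.32 / 12 = $1,602.61
Required cushion = 1 × $1,602.61 = $1,602.61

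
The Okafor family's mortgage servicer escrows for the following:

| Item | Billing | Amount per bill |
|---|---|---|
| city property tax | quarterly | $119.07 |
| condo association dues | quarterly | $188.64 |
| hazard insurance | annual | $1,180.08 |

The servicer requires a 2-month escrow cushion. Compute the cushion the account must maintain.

City property tax — $119.07 × 4 = $476.28 per year
Condo association dues — $188.64 × 4 = $754.56 per year
Hazard insurance — $1,180.08 per year
Annual escrow total = $476.28 + $754.56 + $1,180.08 = $2,410.92
Monthly escrow = $2,410.92 ÷ 12 = $200.91
Required cushion = 2 × $200.91 = $401.82

$401.82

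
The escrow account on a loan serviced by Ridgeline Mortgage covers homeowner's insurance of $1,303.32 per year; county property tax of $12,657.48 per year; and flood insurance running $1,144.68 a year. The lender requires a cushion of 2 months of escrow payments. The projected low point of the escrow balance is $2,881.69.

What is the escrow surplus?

Homeowner's insurance — $1,303.32 annually
County property tax — $12,657.48 annually
Flood insurance — $1,144.68 annually
Annual escrow total = $1,303.32 + $12,657.48 + $1,144.68 = $15,105.48
Monthly escrow = $15,105.48 ÷ 12 = $1,258.79
Cushion = 2 × $1,258.79 = $2,517.58
Surplus = $2,881.69 − $2,517.58 = $364.11

$364.11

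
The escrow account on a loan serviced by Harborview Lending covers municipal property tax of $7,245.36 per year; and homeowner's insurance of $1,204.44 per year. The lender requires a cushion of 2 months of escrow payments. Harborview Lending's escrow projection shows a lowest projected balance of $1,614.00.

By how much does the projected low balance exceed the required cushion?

Municipal property tax: $7,245.36/yr
Homeowner's insurance: $1,204.44/yr
Total annual escrow = $7,245.36 + $1,204.44 = $8,449.80
Monthly = $8,449.80 ÷ 12 = $704.15
Required reserve = 2 × $704.15 = $1,408.30
Surplus = $1,614.00 − $1,408.30 = $205.70

$205.70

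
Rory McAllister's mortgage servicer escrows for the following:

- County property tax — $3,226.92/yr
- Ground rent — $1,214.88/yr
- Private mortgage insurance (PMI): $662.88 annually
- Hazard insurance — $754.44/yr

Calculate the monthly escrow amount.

$488.26

County property tax — $3,226.92
Ground rent — $1,214.88
Private mortgage insurance (PMI) — $662.88
Hazard insurance — $754.44
Annual escrow total = $3,226.92 + $1,214.88 + $662.88 + $754.44 = $5,859.12
Base monthly escrow = $5,859.12 / 12 = $488.26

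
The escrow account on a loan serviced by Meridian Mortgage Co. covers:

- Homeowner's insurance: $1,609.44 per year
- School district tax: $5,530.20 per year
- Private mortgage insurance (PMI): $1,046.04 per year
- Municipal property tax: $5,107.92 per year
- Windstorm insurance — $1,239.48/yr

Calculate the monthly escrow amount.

$1,211.09

Homeowner's insurance: $1,609.44 per year
School district tax: $5,530.20 per year
Private mortgage insurance (PMI): $1,046.04 per year
Municipal property tax: $5,107.92 per year
Windstorm insurance: $1,239.48 per year
Annual escrow total = $1,609.44 + $5,530.20 + $1,046.04 + $5,107.92 + $1,239.48 = $14,533.08
Per month = $14,533.08 ÷ 12 = $1,211.09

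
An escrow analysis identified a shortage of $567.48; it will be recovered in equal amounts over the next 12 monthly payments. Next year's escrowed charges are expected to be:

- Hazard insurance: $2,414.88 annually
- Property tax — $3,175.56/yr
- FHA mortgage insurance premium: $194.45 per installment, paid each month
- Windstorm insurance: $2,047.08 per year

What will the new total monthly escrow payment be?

$878.20

Hazard insurance: $2,414.88 per year
Property tax: $3,175.56 per year
FHA mortgage insurance premium: $194.45 × 12 = $2,333.40 per year
Windstorm insurance: $2,047.08 per year
Total annual escrow = $2,414.88 + $3,175.56 + $2,333.40 + $2,047.08 = $9,970.92
Monthly = $9,970.92 ÷ 12 = $830.91
Shortage spread = $567.48 ÷ 12 = $47.29/mo
New monthly escrow = $830.91 + $47.29 = $878.20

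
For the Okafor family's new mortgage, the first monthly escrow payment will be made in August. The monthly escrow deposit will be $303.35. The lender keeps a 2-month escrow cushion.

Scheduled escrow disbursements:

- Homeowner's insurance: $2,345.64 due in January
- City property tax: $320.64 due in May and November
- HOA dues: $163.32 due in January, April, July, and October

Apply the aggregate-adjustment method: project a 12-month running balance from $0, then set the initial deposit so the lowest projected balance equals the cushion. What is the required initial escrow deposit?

$1,779.52

Cushion = 2 × $303.35 = $606.70
Trial balance (start $0, +$303.35 each month, − disbursements):
  Aug: +$303.35 → $303.35
  Sep: +$303.35 → $606.70
  Oct: +$303.35 − $163.32 → $746.73
  Nov: +$303.35 − $320.64 → $729.44
  Dec: +$303.35 → $1,032.79
  Jan: +$303.35 − $2,508.96 → -$1,172.82
  Feb: +$303.35 → -$869.47
  Mar: +$303.35 → -$566.12
  Apr: +$303.35 − $163.32 → -$426.09
  May: +$303.35 − $320.64 → -$443.38
  Jun: +$303.35 → -$140.03
  Jul: +$303.35 − $163.32 → $0.00
Lowest trial balance = -$1,172.82 (Jan)
Initial deposit = cushion − low point = $606.70 − (-$1,172.82) = $1,779.52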